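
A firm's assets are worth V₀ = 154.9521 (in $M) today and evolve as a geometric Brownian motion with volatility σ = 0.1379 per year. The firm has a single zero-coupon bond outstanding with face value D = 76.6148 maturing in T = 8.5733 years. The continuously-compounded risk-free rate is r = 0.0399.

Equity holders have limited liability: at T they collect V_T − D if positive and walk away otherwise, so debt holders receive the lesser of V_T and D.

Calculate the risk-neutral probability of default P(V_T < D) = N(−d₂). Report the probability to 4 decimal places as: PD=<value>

With assets at 154.9521 and a single debt payment of 76.6148 at 8.5733 years:
d₁ = [ln(V₀/D) + (r + σ²/2)T] / (σ√T)
   = [ln(154.9521/76.6148) + (0.0399 + 0.5·0.1379²)·8.5733] / (0.1379·√8.5733)
   = [0.704326 + 0.423591] / 0.403774 = 2.793437
d₂ = d₁ − σ√T = 2.793437 − 0.403774 = 2.389663
risk-neutral PD = N(−d₂) = N(-2.389663) = 0.008432

PD=0.0084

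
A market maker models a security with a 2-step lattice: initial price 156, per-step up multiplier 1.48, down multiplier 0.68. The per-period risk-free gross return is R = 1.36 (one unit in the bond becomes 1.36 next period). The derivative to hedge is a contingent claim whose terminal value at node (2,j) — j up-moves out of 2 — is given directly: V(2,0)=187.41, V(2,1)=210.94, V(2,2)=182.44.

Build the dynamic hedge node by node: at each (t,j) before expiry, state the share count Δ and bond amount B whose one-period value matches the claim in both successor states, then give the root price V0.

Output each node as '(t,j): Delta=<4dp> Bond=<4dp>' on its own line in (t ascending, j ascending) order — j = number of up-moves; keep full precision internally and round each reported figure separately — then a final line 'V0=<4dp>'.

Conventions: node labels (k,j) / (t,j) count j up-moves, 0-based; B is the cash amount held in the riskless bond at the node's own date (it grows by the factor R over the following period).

No-arbitrage ⇒ martingale measure with p* = (R−d)/(u−d) = 0.8500.
Payoffs at expiry: V(2,0)=187.4100, V(2,1)=210.9400, V(2,2)=182.4400
(1,0): S=106.0800. Δ = (V_up−V_dn)/(S_up−S_dn) = (210.9400−187.4100)/(156.9984−72.1344) = 0.2773. V = [p*·210.9400 + (1−p*)·187.4100]/1.36 = 152.5077. B = V − Δ·S = 123.0952.
(1,1): S=230.8800. Δ = (V_up−V_dn)/(S_up−S_dn) = (182.4400−210.9400)/(341.7024−156.9984) = -0.1543. V = [p*·182.4400 + (1−p*)·210.9400]/1.36 = 137.2904. B = V − Δ·S = 172.9154.
(0,0): S=156.0000. Δ = (V_up−V_dn)/(S_up−S_dn) = (137.2904−152.5077)/(230.8800−106.0800) = -0.1219. V = [p*·137.2904 + (1−p*)·152.5077]/1.36 = 102.6272. B = V − Δ·S = 121.6488.
Verification: the root portfolio costs Δ(0,0)·S0 + B(0,0) = 102.6272, matching V0.

(0,0): Delta=-0.1219 Bond=121.6488
(1,0): Delta=0.2773 Bond=123.0952
(1,1): Delta=-0.1543 Bond=172.9154
V0=102.6272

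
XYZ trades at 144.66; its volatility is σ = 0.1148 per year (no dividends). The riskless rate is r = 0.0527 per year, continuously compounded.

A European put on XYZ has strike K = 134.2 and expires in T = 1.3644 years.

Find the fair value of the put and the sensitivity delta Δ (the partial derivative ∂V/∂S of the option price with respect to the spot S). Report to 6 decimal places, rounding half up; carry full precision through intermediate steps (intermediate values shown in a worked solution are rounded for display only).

σ√T = 0.1148·√1.3644 = 0.134095
d₁ = (ln(S/K) + (r+σ²/2)T) / (σ√T) = (ln(144.66/134.2) + (0.0527+0.1148²/2)·1.3644) / 0.134095 = (0.075055 + 0.080895) / 0.134095 = 1.162978
d₂ = d₁ − σ√T = 1.162978 − 0.134095 = 1.028883
e^{−rT} = 0.930620
N(−d₁) = 0.122419,  N(−d₂) = 0.151767
Put price V = K·e^{−rT}·N(−d₂) − S·N(−d₁) = 18.954117 − 17.709171 = 1.244946
Δ = −N(−d₁) = -0.122419

price = 1.244946
Δ = -0.122419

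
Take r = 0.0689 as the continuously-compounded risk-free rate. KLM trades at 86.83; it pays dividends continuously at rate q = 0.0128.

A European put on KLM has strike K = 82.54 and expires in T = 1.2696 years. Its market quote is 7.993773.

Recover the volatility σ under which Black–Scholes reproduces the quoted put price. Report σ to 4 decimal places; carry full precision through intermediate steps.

At σ = 0.3417 the Black–Scholes value reproduces the quote:
σ√T = 0.3417·√1.2696 = 0.385016
d₁ = (ln(S/K) + (r−q+σ²/2)T) / (σ√T) = (ln(86.83/82.54) + (0.0689−0.0128+0.3417²/2)·1.2696) / 0.385016 = (0.050669 + 0.145343) / 0.385016 = 0.509102
d₂ = d₁ − σ√T = 0.509102 − 0.385016 = 0.124086
e^{−rT} = 0.916241
e^{−qT} = 0.983880
N(−d₁) = 0.305340,  N(−d₂) = 0.450623
V = K·e^{−rT}·N(−d₂) − S·e^{−qT}·N(−d₁) = 34.079104 − 26.085331 = 7.993773 (the observed quote) — the price is monotone increasing in volatility, hence this σ is the only solution

sigma = 0.3417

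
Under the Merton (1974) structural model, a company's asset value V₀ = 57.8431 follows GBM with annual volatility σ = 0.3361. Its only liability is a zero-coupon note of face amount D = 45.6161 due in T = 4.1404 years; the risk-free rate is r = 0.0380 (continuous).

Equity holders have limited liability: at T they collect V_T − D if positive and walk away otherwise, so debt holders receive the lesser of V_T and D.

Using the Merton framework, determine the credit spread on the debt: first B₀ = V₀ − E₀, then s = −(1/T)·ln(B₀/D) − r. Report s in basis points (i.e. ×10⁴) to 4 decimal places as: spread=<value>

Equity is a call on the firm's assets struck at D = 45.6161:
d₁ = [ln(V₀/D) + (r + σ²/2)T] / (σ√T)
   = [ln(57.8431/45.6161) + (0.0380 + 0.5·0.3361²)·4.1404] / (0.3361·√4.1404)
   = [0.237473 + 0.391192] / 0.683895 = 0.919242
d₂ = d₁ − σ√T = 0.919242 − 0.683895 = 0.235346
N(d₁) = 0.821015,  N(d₂) = 0.593030,  e^(−rT) = 0.854418
E₀ = V₀·N(d₁) − D·e^(−rT)·N(d₂)
   = 57.8431·0.821015 − 45.6161·0.854418·0.593030 = 24.376613
B₀ = V₀ − E₀ = 57.8431 − 24.376613 = 33.466487
spread = −(1/T)·ln(B₀/D) − r = −(1/4.1404)·ln(33.466487/45.6161) − 0.0380 = 0.03680345
in basis points: 0.03680345 × 10⁴ = 368.0345 bp

spread=368.0345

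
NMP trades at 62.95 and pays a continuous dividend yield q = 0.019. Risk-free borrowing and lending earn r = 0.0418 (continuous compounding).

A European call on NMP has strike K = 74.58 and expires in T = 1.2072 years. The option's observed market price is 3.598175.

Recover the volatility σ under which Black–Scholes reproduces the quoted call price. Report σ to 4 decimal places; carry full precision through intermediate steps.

At σ = 0.2548 the Black–Scholes value reproduces the quote:
σ√T = 0.2548·√1.2072 = 0.279956
d₁ = (ln(S/K) + (r−q+σ²/2)T) / (σ√T) = (ln(62.95/74.58) + (0.0418−0.019+0.2548²/2)·1.2072) / 0.279956 = (-0.169532 + 0.066712) / 0.279956 = -0.367272
d₂ = d₁ − σ√T = -0.367272 − 0.279956 = -0.647228
e^{−rT} = 0.950791
e^{−qT} = 0.977324
N(d₁) = 0.356708,  N(d₂) = 0.258742
V = S·e^{−qT}·N(d₁) − K·e^{−rT}·N(d₂) = 21.945587 − 18.347412 = 3.598175 (the observed quote) — the price is monotone increasing in volatility, hence this σ is the only solution

sigma = 0.2548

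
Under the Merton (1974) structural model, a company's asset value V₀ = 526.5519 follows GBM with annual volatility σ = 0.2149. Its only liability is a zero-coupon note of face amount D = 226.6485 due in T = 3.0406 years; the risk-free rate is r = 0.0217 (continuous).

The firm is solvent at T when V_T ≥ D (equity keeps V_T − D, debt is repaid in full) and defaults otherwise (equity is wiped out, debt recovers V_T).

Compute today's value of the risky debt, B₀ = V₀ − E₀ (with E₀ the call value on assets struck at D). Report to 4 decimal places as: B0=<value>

With assets at 526.5519 and a single debt payment of 226.6485 at 3.0406 years:
d₁ = [ln(V₀/D) + (r + σ²/2)T] / (σ√T)
   = [ln(526.5519/226.6485) + (0.0217 + 0.5·0.2149²)·3.0406] / (0.2149·√3.0406)
   = [0.842950 + 0.136192] / 0.374728 = 2.612939
d₂ = d₁ − σ√T = 2.612939 − 0.374728 = 2.238211
N(d₁) = 0.995512,  N(d₂) = 0.987396,  e^(−rT) = 0.936149
E₀ = V₀·N(d₁) − D·e^(−rT)·N(d₂)
   = 526.5519·0.995512 − 226.6485·0.936149·0.987396 = 314.686059
B₀ = V₀ − E₀ = 526.5519 − 314.686059 = 211.865841

B0=211.8658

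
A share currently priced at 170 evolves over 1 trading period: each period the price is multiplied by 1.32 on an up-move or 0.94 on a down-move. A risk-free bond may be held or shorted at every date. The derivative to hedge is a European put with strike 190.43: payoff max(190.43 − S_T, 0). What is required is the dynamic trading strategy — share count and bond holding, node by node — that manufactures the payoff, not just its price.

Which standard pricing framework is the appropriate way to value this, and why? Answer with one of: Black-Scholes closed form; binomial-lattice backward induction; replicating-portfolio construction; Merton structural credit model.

Key observation: what is demanded is not a single number but the (Δ, B) position at each node of the 1.32/0.94 tree starting at 170; constructing those positions is the replicating-portfolio method.

framework: replicating-portfolio construction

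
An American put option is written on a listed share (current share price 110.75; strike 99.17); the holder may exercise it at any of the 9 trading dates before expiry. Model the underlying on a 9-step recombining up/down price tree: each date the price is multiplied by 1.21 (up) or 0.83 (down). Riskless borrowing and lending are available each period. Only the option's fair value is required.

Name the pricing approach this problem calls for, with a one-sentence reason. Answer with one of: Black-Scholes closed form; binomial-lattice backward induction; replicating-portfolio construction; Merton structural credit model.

framework: binomial-lattice backward induction

Key observation: the exercise right at every one of the 9 steps is what matters: each node needs max(99.17 − S, continuation), which only the stepwise tree valuation starting from spot 110.75 delivers.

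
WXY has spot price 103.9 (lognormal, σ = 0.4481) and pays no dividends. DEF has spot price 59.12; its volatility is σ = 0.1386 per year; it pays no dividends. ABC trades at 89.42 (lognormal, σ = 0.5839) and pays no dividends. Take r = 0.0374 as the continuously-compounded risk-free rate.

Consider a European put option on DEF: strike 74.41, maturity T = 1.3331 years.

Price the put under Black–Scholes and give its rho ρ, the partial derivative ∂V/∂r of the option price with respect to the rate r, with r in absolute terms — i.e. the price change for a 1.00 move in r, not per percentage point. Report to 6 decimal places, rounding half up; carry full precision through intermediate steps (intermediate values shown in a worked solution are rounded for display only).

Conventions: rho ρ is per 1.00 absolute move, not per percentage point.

σ√T = 0.1386·√1.3331 = 0.160027
d₁ = (ln(S/K) + (r+σ²/2)T) / (σ√T) = (ln(59.12/74.41) + (0.0374+0.1386²/2)·1.3331) / 0.160027 = (-0.230021 + 0.062662) / 0.160027 = -1.045812
d₂ = d₁ − σ√T = -1.045812 − 0.160027 = -1.205840
e^{−rT} = 0.951365
N(−d₁) = 0.852176,  N(−d₂) = 0.886060
Put price V = K·e^{−rT}·N(−d₂) − S·N(−d₁) = 62.725133 − 50.380655 = 12.344478
ρ = −K·T·e^{−rT}·N(−d₂) = -83.618875

price = 12.344478
ρ = -83.618875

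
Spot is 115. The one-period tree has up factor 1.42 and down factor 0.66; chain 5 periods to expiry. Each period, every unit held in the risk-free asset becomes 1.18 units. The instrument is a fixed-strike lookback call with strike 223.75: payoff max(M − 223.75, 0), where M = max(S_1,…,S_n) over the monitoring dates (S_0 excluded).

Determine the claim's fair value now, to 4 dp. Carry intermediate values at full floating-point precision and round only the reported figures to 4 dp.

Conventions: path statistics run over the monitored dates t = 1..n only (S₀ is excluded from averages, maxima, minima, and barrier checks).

Set p* = 0.6842 (from d < R < u); the path-dependent value is the discounted p*-expectation over all price paths.
Enumerate all 2^5 = 32 price paths (U = up ×1.42, D = down ×0.66); each path with k up-moves has probability p*^k·(1−p*)^(5−k).
DDDDD: M=75.9000, payoff=0.0000, prob=0.003140
UDDDD: M=163.3000, payoff=0.0000, prob=0.006804
DUDDD: M=107.7780, payoff=0.0000, prob=0.006804
UUDDD: M=231.8860, payoff=8.1360, prob=0.014743
DDUDD: M=75.9000, payoff=0.0000, prob=0.006804
UDUDD: M=163.3000, payoff=0.0000, prob=0.014743
DUUDD: M=153.0448, payoff=0.0000, prob=0.014743
UUUDD: M=329.2781, payoff=105.5281, prob=0.031942
DDDUD: M=75.9000, payoff=0.0000, prob=0.006804
UDDUD: M=163.3000, payoff=0.0000, prob=0.014743
DUDUD: M=107.7780, payoff=0.0000, prob=0.014743
UUDUD: M=231.8860, payoff=8.1360, prob=0.031942
DDUUD: M=101.0095, payoff=0.0000, prob=0.014743
UDUUD: M=217.3236, payoff=0.0000, prob=0.031942
DUUUD: M=217.3236, payoff=0.0000, prob=0.031942
UUUUD: M=467.5749, payoff=243.8249, prob=0.069208
DDDDU: M=75.9000, payoff=0.0000, prob=0.006804
UDDDU: M=163.3000, payoff=0.0000, prob=0.014743
DUDDU: M=107.7780, payoff=0.0000, prob=0.014743
UUDDU: M=231.8860, payoff=8.1360, prob=0.031942
DDUDU: M=75.9000, payoff=0.0000, prob=0.014743
UDUDU: M=163.3000, payoff=0.0000, prob=0.031942
DUUDU: M=153.0448, payoff=0.0000, prob=0.031942
UUUDU: M=329.2781, payoff=105.5281, prob=0.069208
DDDUU: M=75.9000, payoff=0.0000, prob=0.014743
UDDUU: M=163.3000, payoff=0.0000, prob=0.031942
DUDUU: M=143.4335, payoff=0.0000, prob=0.031942
UUDUU: M=308.5995, payoff=84.8495, prob=0.069208
DDUUU: M=143.4335, payoff=0.0000, prob=0.031942
UDUUU: M=308.5995, payoff=84.8495, prob=0.069208
DUUUU: M=308.5995, payoff=84.8495, prob=0.069208
UUUUU: M=663.9564, payoff=440.2064, prob=0.149951
Price = Σ prob·payoff / R^5 = 111.814647 / 2.287758 = 48.8752

price = 48.8752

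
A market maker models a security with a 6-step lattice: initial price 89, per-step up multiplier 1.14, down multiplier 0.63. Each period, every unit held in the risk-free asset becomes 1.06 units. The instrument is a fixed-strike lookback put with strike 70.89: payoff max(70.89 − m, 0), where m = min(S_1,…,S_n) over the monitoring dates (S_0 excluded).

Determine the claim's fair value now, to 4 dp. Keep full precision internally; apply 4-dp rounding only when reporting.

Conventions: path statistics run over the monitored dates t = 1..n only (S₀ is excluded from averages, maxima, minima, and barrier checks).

Under the martingale measure an up-move has probability p* = 0.8431; value the claim as the probability-weighted average of per-path payoffs, discounted 6 periods at R = 1.06.
Enumerate all 2^6 = 64 price paths (U = up ×1.14, D = down ×0.63); each path with k up-moves has probability p*^k·(1−p*)^(6−k).
DDDDDD: m=5.5646, payoff=65.3254, prob=0.000015
UDDDDD: m=10.0693, payoff=60.8207, prob=0.000080
DUDDDD: m=10.0693, payoff=60.8207, prob=0.000080
UUDDDD: m=18.2206, payoff=52.6694, prob=0.000430
DDUDDD: m=10.0693, payoff=60.8207, prob=0.000080
UDUDDD: m=18.2206, payoff=52.6694, prob=0.000430
DUUDDD: m=18.2206, payoff=52.6694, prob=0.000430
UUUDDD: m=32.9706, payoff=37.9194, prob=0.002313
DDDUDD: m=10.0693, payoff=60.8207, prob=0.000080
UDDUDD: m=18.2206, payoff=52.6694, prob=0.000430
DUDUDD: m=18.2206, payoff=52.6694, prob=0.000430
UUDUDD: m=32.9706, payoff=37.9194, prob=0.002313
DDUUDD: m=18.2206, payoff=52.6694, prob=0.000430
UDUUDD: m=32.9706, payoff=37.9194, prob=0.002313
DUUUDD: m=32.9706, payoff=37.9194, prob=0.002313
UUUUDD: m=59.6610, payoff=11.2290, prob=0.012435
DDDDUD: m=10.0693, payoff=60.8207, prob=0.000080
UDDDUD: m=18.2206, payoff=52.6694, prob=0.000430
DUDDUD: m=18.2206, payoff=52.6694, prob=0.000430
UUDDUD: m=32.9706, payoff=37.9194, prob=0.002313
DDUDUD: m=18.2206, payoff=52.6694, prob=0.000430
UDUDUD: m=32.9706, payoff=37.9194, prob=0.002313
DUUDUD: m=32.9706, payoff=37.9194, prob=0.002313
UUUDUD: m=59.6610, payoff=11.2290, prob=0.012435
DDDUUD: m=18.2206, payoff=52.6694, prob=0.000430
UDDUUD: m=32.9706, payoff=37.9194, prob=0.002313
DUDUUD: m=32.9706, payoff=37.9194, prob=0.002313
UUDUUD: m=59.6610, payoff=11.2290, prob=0.012435
DDUUUD: m=32.9706, payoff=37.9194, prob=0.002313
UDUUUD: m=59.6610, payoff=11.2290, prob=0.012435
DUUUUD: m=56.0700, payoff=14.8200, prob=0.012435
UUUUUD: m=101.4600, payoff=0.0000, prob=0.066836
DDDDDU: m=8.8327, payoff=62.0573, prob=0.000080
UDDDDU: m=15.9830, payoff=54.9070, prob=0.000430
DUDDDU: m=15.9830, payoff=54.9070, prob=0.000430
UUDDDU: m=28.9215, payoff=41.9685, prob=0.002313
DDUDDU: m=15.9830, payoff=54.9070, prob=0.000430
UDUDDU: m=28.9215, payoff=41.9685, prob=0.002313
DUUDDU: m=28.9215, payoff=41.9685, prob=0.002313
UUUDDU: m=52.3342, payoff=18.5558, prob=0.012435
DDDUDU: m=15.9830, payoff=54.9070, prob=0.000430
UDDUDU: m=28.9215, payoff=41.9685, prob=0.002313
DUDUDU: m=28.9215, payoff=41.9685, prob=0.002313
UUDUDU: m=52.3342, payoff=18.5558, prob=0.012435
DDUUDU: m=28.9215, payoff=41.9685, prob=0.002313
UDUUDU: m=52.3342, payoff=18.5558, prob=0.012435
DUUUDU: m=52.3342, payoff=18.5558, prob=0.012435
UUUUDU: m=94.7000, payoff=0.0000, prob=0.066836
DDDDUU: m=14.0201, payoff=56.8699, prob=0.000430
UDDDUU: m=25.3698, payoff=45.5202, prob=0.002313
DUDDUU: m=25.3698, payoff=45.5202, prob=0.002313
UUDDUU: m=45.9072, payoff=24.9828, prob=0.012435
DDUDUU: m=25.3698, payoff=45.5202, prob=0.002313
UDUDUU: m=45.9072, payoff=24.9828, prob=0.012435
DUUDUU: m=45.9072, payoff=24.9828, prob=0.012435
UUUDUU: m=83.0702, payoff=0.0000, prob=0.066836
DDDUUU: m=22.2542, payoff=48.6358, prob=0.002313
UDDUUU: m=40.2695, payoff=30.6205, prob=0.012435
DUDUUU: m=40.2695, payoff=30.6205, prob=0.012435
UUDUUU: m=72.8686, payoff=0.0000, prob=0.066836
DDUUUU: m=35.3241, payoff=35.5659, prob=0.012435
UDUUUU: m=63.9198, payoff=6.9702, prob=0.066836
DUUUUU: m=56.0700, payoff=14.8200, prob=0.066836
UUUUUU: m=101.4600, payoff=0.0000, prob=0.359244
Price = Σ prob·payoff / R^6 = 7.522025 / 1.418519 = 5.3027

price = 5.3027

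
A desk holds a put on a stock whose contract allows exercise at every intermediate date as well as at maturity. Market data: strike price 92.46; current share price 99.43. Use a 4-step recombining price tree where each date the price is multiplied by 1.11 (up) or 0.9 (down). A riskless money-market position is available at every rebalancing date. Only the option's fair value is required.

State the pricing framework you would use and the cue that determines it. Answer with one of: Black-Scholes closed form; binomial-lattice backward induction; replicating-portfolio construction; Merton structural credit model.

Key observation: the defining feature is the embedded early-exercise option across 4 discrete dates on the spot-99.43 tree; pricing the strike-92.46 put means working backward with an exercise test at every node.

framework: binomial-lattice backward induction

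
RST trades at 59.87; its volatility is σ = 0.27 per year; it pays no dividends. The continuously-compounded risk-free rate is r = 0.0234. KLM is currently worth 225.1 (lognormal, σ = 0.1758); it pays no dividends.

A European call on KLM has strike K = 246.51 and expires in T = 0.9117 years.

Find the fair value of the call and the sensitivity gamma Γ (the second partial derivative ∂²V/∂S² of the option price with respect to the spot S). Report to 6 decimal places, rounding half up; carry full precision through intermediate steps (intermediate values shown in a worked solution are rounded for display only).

σ√T = 0.1758·√0.9117 = 0.167859
d₁ = (ln(S/K) + (r+σ²/2)T) / (σ√T) = (ln(225.1/246.51) + (0.0234+0.1758²/2)·0.9117) / 0.167859 = (-0.090858 + 0.035422) / 0.167859 = -0.330251
d₂ = d₁ − σ√T = -0.330251 − 0.167859 = -0.498110
e^{−rT} = 0.978892
N(d₁) = 0.370605,  N(d₂) = 0.309203
Call price V = S·N(d₁) − K·e^{−rT}·N(d₂) = 83.423187 − 74.612780 = 8.810407
φ(d₁) = (1/√(2π))·e^{−d₁²/2} = 0.377769
Γ = φ(d₁) / (S·σ·√T) = 0.009998

price = 8.810407
Γ = 0.009998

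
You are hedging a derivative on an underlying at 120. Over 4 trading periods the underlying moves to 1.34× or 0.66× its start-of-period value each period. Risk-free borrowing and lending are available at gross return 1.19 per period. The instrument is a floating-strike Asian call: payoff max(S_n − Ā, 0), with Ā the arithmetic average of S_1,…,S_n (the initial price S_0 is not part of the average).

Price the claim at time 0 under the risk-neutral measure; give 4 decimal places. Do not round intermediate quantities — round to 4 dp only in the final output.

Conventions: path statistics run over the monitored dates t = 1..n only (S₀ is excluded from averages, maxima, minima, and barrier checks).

price = 29.1854

Risk-neutral up-probability p* = (R−d)/(u−d) = (1.19−0.66)/(1.34−0.66) = 0.7794; the claim prices as the p*-weighted sum of path payoffs discounted by R^4.
Enumerate all 2^4 = 16 price paths (U = up ×1.34, D = down ×0.66); each path with k up-moves has probability p*^k·(1−p*)^(4−k).
DDDD: Ā=47.1853, payoff=0.0000, prob=0.002368
UDDD: Ā=95.8005, payoff=0.0000, prob=0.008366
DUDD: Ā=75.4005, payoff=0.0000, prob=0.008366
UUDD: Ā=153.0858, payoff=0.0000, prob=0.029560
DDUD: Ā=61.9365, payoff=0.0000, prob=0.008366
UDUD: Ā=125.7498, payoff=0.0000, prob=0.029560
DUUD: Ā=105.3498, payoff=0.0000, prob=0.029560
UUUD: Ā=213.8920, payoff=0.0000, prob=0.104444
DDDU: Ā=53.0502, payoff=0.0000, prob=0.008366
UDDU: Ā=107.7080, payoff=0.0000, prob=0.029560
DUDU: Ā=87.3080, payoff=6.5516, prob=0.029560
UUDU: Ā=177.2617, payoff=13.3017, prob=0.104444
DDUU: Ā=73.8440, payoff=20.0156, prob=0.029560
UDUU: Ā=149.9257, payoff=40.6377, prob=0.104444
DUUU: Ā=129.5257, payoff=61.0377, prob=0.104444
UUUU: Ā=262.9765, payoff=123.9250, prob=0.369035
Price = Σ prob·payoff / R^4 = 58.526674 / 2.005339 = 29.1854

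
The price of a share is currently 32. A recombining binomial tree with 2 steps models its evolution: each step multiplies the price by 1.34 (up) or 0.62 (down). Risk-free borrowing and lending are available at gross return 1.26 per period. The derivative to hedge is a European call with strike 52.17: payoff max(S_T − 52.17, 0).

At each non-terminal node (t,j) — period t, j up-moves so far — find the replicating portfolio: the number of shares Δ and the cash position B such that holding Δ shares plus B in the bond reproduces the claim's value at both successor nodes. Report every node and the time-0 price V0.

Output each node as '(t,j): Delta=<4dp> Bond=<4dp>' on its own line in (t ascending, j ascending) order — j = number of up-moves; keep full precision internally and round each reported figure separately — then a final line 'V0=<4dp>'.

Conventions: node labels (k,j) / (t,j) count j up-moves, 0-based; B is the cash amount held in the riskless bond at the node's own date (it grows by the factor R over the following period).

(0,0): Delta=0.1620 Bond=-2.5501
(1,0): Delta=0.0000 Bond=0.0000
(1,1): Delta=0.1713 Bond=-3.6148
V0=2.6324

Since d<R<u, set p* = (R−d)/(u−d) = 0.8889; price each node as the discounted p*-expectation of its children.
At maturity the claim pays: V(2,0)=0.0000, V(2,1)=0.0000, V(2,2)=5.2892
  t=1,j=0: stock 19.8400 → up 26.5856 (V=0.0000), down 12.3008 (V=0.0000). Price 0.0000; hedge Δ=0.0000, bond B=0.0000.
  t=1,j=1: stock 42.8800 → up 57.4592 (V=5.2892), down 26.5856 (V=0.0000). Price 3.7314; hedge Δ=0.1713, bond B=-3.6148.
  t=0,j=0: stock 32.0000 → up 42.8800 (V=3.7314), down 19.8400 (V=0.0000). Price 2.6324; hedge Δ=0.1620, bond B=-2.5501.
As a check, the time-0 holding Δ(0,0)·S0 + B(0,0) comes to 2.6324 — exactly V0.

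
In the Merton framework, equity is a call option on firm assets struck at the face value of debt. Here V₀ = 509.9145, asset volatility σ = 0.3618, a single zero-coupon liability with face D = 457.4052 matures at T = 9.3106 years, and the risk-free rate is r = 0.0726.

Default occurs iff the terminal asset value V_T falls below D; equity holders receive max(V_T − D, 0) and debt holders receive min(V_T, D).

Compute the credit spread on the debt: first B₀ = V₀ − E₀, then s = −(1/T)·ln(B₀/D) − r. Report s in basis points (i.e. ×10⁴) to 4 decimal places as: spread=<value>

Apply the equity-as-call identities (strike 457.4052, horizon 9.3106 years):
d₁ = [ln(V₀/D) + (r + σ²/2)T] / (σ√T)
   = [ln(509.9145/457.4052) + (0.0726 + 0.5·0.3618²)·9.3106] / (0.3618·√9.3106)
   = [0.108673 + 1.285325] / 1.103970 = 1.262713
d₂ = d₁ − σ√T = 1.262713 − 1.103970 = 0.158743
N(d₁) = 0.896654,  N(d₂) = 0.563064,  e^(−rT) = 0.508673
E₀ = V₀·N(d₁) − D·e^(−rT)·N(d₂)
   = 509.9145·0.896654 − 457.4052·0.508673·0.563064 = 326.208781
B₀ = V₀ − E₀ = 509.9145 − 326.208781 = 183.705719
spread = −(1/T)·ln(B₀/D) − r = −(1/9.3106)·ln(183.705719/457.4052) − 0.0726 = 0.02537806
in basis points: 0.02537806 × 10⁴ = 253.7806 bp

spread=253.7806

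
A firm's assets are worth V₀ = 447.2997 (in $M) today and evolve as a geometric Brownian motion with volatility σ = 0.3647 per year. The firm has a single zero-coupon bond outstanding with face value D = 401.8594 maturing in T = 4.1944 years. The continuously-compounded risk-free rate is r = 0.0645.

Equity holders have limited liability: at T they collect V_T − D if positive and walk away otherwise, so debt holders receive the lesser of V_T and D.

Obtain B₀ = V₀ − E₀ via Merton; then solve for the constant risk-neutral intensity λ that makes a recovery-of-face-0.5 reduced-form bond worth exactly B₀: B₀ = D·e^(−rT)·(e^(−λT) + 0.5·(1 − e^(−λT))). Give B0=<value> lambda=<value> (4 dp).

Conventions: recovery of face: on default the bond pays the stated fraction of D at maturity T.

B0=254.2657 lambda=0.0996

Work the structural quantities from V₀ = 447.2997 against face 401.8594:
d₁ = [ln(V₀/D) + (r + σ²/2)T] / (σ√T)
   = [ln(447.2997/401.8594) + (0.0645 + 0.5·0.3647²)·4.1944] / (0.3647·√4.1944)
   = [0.107127 + 0.549479] / 0.746914 = 0.879091
d₂ = d₁ − σ√T = 0.879091 − 0.746914 = 0.132177
N(d₁) = 0.810324,  N(d₂) = 0.552578,  e^(−rT) = 0.762968
E₀ = V₀·N(d₁) − D·e^(−rT)·N(d₂)
   = 447.2997·0.810324 − 401.8594·0.762968·0.552578 = 193.034039
B₀ = V₀ − E₀ = 447.2997 − 193.034039 = 254.265661
e^(−λT) = (B₀·e^(rT)/D − 0.5)/(1 − 0.5) = (254.2657·1.310670/401.8594 − 0.5)/0.5 = 0.65858277
λ = −ln(0.65858277)/4.1944 = 0.099577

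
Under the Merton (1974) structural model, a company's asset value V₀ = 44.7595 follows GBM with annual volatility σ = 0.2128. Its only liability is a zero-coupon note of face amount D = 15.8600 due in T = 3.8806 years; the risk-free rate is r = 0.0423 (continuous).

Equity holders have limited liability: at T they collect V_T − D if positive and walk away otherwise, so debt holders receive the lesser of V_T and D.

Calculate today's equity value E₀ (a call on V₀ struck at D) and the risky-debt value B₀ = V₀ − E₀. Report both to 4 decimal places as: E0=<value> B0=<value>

E0=31.3066 B0=13.4529

Work the structural quantities from V₀ = 44.7595 against face 15.8600:
d₁ = [ln(V₀/D) + (r + σ²/2)T] / (σ√T)
   = [ln(44.7595/15.8600) + (0.0423 + 0.5·0.2128²)·3.8806] / (0.2128·√3.8806)
   = [1.037503 + 0.252014] / 0.419200 = 3.076140
d₂ = d₁ − σ√T = 3.076140 − 0.419200 = 2.656940
N(d₁) = 0.998952,  N(d₂) = 0.996057,  e^(−rT) = 0.848615
E₀ = V₀·N(d₁) − D·e^(−rT)·N(d₂)
   = 44.7595·0.998952 − 15.8600·0.848615·0.996057 = 31.306597
B₀ = V₀ − E₀ = 44.7595 − 31.306597 = 13.452903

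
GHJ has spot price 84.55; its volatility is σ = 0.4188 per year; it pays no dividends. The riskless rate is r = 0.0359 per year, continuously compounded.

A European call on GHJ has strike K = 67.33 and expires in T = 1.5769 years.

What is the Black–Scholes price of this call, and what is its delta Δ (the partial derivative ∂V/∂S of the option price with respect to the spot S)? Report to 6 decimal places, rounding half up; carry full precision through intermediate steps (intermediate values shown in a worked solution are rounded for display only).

price = 27.954560
Δ = 0.789196

σ√T = 0.4188·√1.5769 = 0.525907
d₁ = (ln(S/K) + (r+σ²/2)T) / (σ√T) = (ln(84.55/67.33) + (0.0359+0.4188²/2)·1.5769) / 0.525907 = (0.227737 + 0.194900) / 0.525907 = 0.803635
d₂ = d₁ − σ√T = 0.803635 − 0.525907 = 0.277728
e^{−rT} = 0.944962
N(d₁) = 0.789196,  N(d₂) = 0.609389
Call price V = S·N(d₁) − K·e^{−rT}·N(d₂) = 66.726519 − 38.771959 = 27.954560
Δ = N(d₁) = 0.789196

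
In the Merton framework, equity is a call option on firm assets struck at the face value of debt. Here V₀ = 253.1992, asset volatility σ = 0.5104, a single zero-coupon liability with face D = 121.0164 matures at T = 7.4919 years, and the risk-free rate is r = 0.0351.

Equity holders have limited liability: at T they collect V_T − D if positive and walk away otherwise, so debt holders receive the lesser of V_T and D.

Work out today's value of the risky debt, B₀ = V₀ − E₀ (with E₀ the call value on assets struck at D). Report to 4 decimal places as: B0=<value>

Equity is a call on the firm's assets struck at D = 121.0164:
d₁ = [ln(V₀/D) + (r + σ²/2)T] / (σ√T)
   = [ln(253.1992/121.0164) + (0.0351 + 0.5·0.5104²)·7.4919] / (0.5104·√7.4919)
   = [0.738250 + 1.238816] / 1.397033 = 1.415190
d₂ = d₁ − σ√T = 1.415190 − 1.397033 = 0.018157
N(d₁) = 0.921494,  N(d₂) = 0.507243,  e^(−rT) = 0.768768
E₀ = V₀·N(d₁) − D·e^(−rT)·N(d₂)
   = 253.1992·0.921494 − 121.0164·0.768768·0.507243 = 186.130796
B₀ = V₀ − E₀ = 253.1992 − 186.130796 = 67.068404

B0=67.0684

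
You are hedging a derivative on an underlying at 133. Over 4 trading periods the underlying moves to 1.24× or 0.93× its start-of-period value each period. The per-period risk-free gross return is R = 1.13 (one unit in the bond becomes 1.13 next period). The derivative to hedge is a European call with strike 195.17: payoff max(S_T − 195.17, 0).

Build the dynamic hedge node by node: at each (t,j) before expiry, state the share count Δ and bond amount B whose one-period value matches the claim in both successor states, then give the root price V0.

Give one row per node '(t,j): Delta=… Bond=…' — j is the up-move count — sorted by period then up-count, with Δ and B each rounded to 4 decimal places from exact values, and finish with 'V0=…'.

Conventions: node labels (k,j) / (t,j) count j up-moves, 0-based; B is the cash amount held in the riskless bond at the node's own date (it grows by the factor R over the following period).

(0,0): Delta=0.6577 Bond=-65.2931
(1,0): Delta=0.3457 Bond=-35.1879
(1,1): Delta=0.7864 Bond=-95.0075
(2,0): Delta=0.0000 Bond=0.0000
(2,1): Delta=0.4883 Bond=-61.6316
(2,2): Delta=0.9094 Bond=-132.5082
(3,0): Delta=0.0000 Bond=0.0000
(3,1): Delta=0.0000 Bond=0.0000
(3,2): Delta=0.6897 Bond=-107.9478
(3,3): Delta=1.0000 Bond=-172.7168
V0=22.1784

Since d<R<u, set p* = (R−d)/(u−d) = 0.6452; price each node as the discounted p*-expectation of its children.
Payoffs at expiry: V(4,0)=0.0000, V(4,1)=0.0000, V(4,2)=0.0000, V(4,3)=40.6603, V(4,4)=119.2704
Node (3,0) S=106.9795: V=(p*·0.0000+(1−p*)·0.0000)/1.13=0.0000; Δ=(0.0000−0.0000)/(132.6546−99.4909)=0.0000; B=V−Δ·S=0.0000
Node (3,1) S=142.6393: V=(p*·0.0000+(1−p*)·0.0000)/1.13=0.0000; Δ=(0.0000−0.0000)/(176.8727−132.6546)=0.0000; B=V−Δ·S=0.0000
Node (3,2) S=190.1857: V=(p*·40.6603+(1−p*)·0.0000)/1.13=23.2146; Δ=(40.6603−0.0000)/(235.8303−176.8727)=0.6897; B=V−Δ·S=-107.9478
Node (3,3) S=253.5810: V=(p*·119.2704+(1−p*)·40.6603)/1.13=80.8642; Δ=(119.2704−40.6603)/(314.4404−235.8303)=1.0000; B=V−Δ·S=-172.7168
Node (2,0) S=115.0317: V=(p*·0.0000+(1−p*)·0.0000)/1.13=0.0000; Δ=(0.0000−0.0000)/(142.6393−106.9795)=0.0000; B=V−Δ·S=0.0000
Node (2,1) S=153.3756: V=(p*·23.2146+(1−p*)·0.0000)/1.13=13.2541; Δ=(23.2146−0.0000)/(190.1857−142.6393)=0.4883; B=V−Δ·S=-61.6316
Node (2,2) S=204.5008: V=(p*·80.8642+(1−p*)·23.2146)/1.13=53.4583; Δ=(80.8642−23.2146)/(253.5810−190.1857)=0.9094; B=V−Δ·S=-132.5082
Node (1,0) S=123.6900: V=(p*·13.2541+(1−p*)·0.0000)/1.13=7.5673; Δ=(13.2541−0.0000)/(153.3756−115.0317)=0.3457; B=V−Δ·S=-35.1879
Node (1,1) S=164.9200: V=(p*·53.4583+(1−p*)·13.2541)/1.13=34.6834; Δ=(53.4583−13.2541)/(204.5008−153.3756)=0.7864; B=V−Δ·S=-95.0075
Node (0,0) S=133.0000: V=(p*·34.6834+(1−p*)·7.5673)/1.13=22.1784; Δ=(34.6834−7.5673)/(164.9200−123.6900)=0.6577; B=V−Δ·S=-65.2931
Verification: the root portfolio costs Δ(0,0)·S0 + B(0,0) = 22.1784, matching V0.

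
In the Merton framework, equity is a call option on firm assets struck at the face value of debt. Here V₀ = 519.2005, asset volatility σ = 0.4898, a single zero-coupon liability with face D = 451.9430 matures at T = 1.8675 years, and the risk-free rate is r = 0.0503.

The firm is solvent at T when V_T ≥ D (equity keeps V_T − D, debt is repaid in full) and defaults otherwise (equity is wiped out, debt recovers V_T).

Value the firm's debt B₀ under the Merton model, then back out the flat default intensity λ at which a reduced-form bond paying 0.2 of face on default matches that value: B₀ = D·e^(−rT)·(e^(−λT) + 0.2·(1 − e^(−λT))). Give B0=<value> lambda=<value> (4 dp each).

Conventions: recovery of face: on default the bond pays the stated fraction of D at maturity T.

B0=336.3527 lambda=0.1386

Apply the equity-as-call identities (strike 451.9430, horizon 1.8675 years):
d₁ = [ln(V₀/D) + (r + σ²/2)T] / (σ√T)
   = [ln(519.2005/451.9430) + (0.0503 + 0.5·0.4898²)·1.8675] / (0.4898·√1.8675)
   = [0.138734 + 0.317946] / 0.669344 = 0.682280
d₂ = d₁ − σ√T = 0.682280 − 0.669344 = 0.012936
N(d₁) = 0.752469,  N(d₂) = 0.505161,  e^(−rT) = 0.910342
E₀ = V₀·N(d₁) − D·e^(−rT)·N(d₂)
   = 519.2005·0.752469 − 451.9430·0.910342·0.505161 = 182.847773
B₀ = V₀ − E₀ = 519.2005 − 182.847773 = 336.352727
e^(−λT) = (B₀·e^(rT)/D − 0.2)/(1 − 0.2) = (336.3527·1.098489/451.9430 − 0.2)/0.8 = 0.77191983
λ = −ln(0.77191983)/1.8675 = 0.138621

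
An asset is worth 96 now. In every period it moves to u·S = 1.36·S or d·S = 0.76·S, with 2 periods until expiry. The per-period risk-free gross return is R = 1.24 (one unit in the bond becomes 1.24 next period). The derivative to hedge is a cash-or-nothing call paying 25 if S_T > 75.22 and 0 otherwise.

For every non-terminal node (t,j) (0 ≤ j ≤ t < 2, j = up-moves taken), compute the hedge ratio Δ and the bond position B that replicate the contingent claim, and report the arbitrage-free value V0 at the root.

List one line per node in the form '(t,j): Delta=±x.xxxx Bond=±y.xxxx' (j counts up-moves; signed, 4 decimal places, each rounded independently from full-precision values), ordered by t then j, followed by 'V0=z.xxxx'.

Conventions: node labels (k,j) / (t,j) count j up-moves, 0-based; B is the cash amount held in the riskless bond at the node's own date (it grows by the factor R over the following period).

No-arbitrage ⇒ martingale measure with p* = (R−d)/(u−d) = 0.8000.
Payoffs at expiry: V(2,0)=0.0000, V(2,1)=25.0000, V(2,2)=25.0000
(1,0): S=72.9600. Δ = (V_up−V_dn)/(S_up−S_dn) = (25.0000−0.0000)/(99.2256−55.4496) = 0.5711. V = [p*·25.0000 + (1−p*)·0.0000]/1.24 = 16.1290. B = V − Δ·S = -25.5376.
(1,1): S=130.5600. Δ = (V_up−V_dn)/(S_up−S_dn) = (25.0000−25.0000)/(177.5616−99.2256) = 0.0000. V = [p*·25.0000 + (1−p*)·25.0000]/1.24 = 20.1613. B = V − Δ·S = 20.1613.
(0,0): S=96.0000. Δ = (V_up−V_dn)/(S_up−S_dn) = (20.1613−16.1290)/(130.5600−72.9600) = 0.0700. V = [p*·20.1613 + (1−p*)·16.1290]/1.24 = 15.6087. B = V − Δ·S = 8.8883.
Verification: the root portfolio costs Δ(0,0)·S0 + B(0,0) = 15.6087, matching V0.

(0,0): Delta=0.0700 Bond=8.8883
(1,0): Delta=0.5711 Bond=-25.5376
(1,1): Delta=0.0000 Bond=20.1613
V0=15.6087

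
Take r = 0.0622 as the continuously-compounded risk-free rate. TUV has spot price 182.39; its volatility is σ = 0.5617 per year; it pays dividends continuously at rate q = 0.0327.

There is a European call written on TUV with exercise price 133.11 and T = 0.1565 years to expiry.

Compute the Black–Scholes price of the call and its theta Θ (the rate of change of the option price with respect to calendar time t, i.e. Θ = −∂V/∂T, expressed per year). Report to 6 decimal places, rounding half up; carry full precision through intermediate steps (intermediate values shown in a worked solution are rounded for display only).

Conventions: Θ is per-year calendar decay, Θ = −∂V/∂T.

σ√T = 0.5617·√0.1565 = 0.222209
d₁ = (ln(S/K) + (r−q+σ²/2)T) / (σ√T) = (ln(182.39/133.11) + (0.0622−0.0327+0.5617²/2)·0.1565) / 0.222209 = (0.314971 + 0.029305) / 0.222209 = 1.549337
d₂ = d₁ − σ√T = 1.549337 − 0.222209 = 1.327128
e^{−rT} = 0.990313
e^{−qT} = 0.994896
N(d₁) = 0.939350,  N(d₂) = 0.907767
Call price V = S·e^{−qT}·N(d₁) − K·e^{−rT}·N(d₂) = 170.453438 − 119.662324 = 50.791114
φ(d₁) = (1/√(2π))·e^{−d₁²/2} = 0.120132
Θ = −S·e^{−qT}·φ(d₁)·σ/(2√T) + q·S·e^{−qT}·N(d₁) − r·K·e^{−rT}·N(d₂) = −15.475898 + 5.573827 − 7.442997 = -17.345067

price = 50.791114
Θ = -17.345067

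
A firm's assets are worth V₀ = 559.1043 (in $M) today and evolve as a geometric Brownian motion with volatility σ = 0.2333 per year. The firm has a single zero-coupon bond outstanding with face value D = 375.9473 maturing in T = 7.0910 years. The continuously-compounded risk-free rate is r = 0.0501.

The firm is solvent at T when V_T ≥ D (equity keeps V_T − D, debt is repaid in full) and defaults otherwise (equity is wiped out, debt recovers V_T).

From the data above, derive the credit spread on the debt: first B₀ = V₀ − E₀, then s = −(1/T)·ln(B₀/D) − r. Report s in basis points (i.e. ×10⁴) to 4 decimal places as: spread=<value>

Apply the equity-as-call identities (strike 375.9473, horizon 7.0910 years):
d₁ = [ln(V₀/D) + (r + σ²/2)T] / (σ√T)
   = [ln(559.1043/375.9473) + (0.0501 + 0.5·0.2333²)·7.0910] / (0.2333·√7.0910)
   = [0.396887 + 0.548237] / 0.621253 = 1.521319
d₂ = d₁ − σ√T = 1.521319 − 0.621253 = 0.900066
N(d₁) = 0.935910,  N(d₂) = 0.815957,  e^(−rT) = 0.700992
E₀ = V₀·N(d₁) − D·e^(−rT)·N(d₂)
   = 559.1043·0.935910 − 375.9473·0.700992·0.815957 = 308.237223
B₀ = V₀ − E₀ = 559.1043 − 308.237223 = 250.867077
spread = −(1/T)·ln(B₀/D) − r = −(1/7.0910)·ln(250.867077/375.9473) − 0.0501 = 0.00694777
in basis points: 0.00694777 × 10⁴ = 69.4777 bp

spread=69.4777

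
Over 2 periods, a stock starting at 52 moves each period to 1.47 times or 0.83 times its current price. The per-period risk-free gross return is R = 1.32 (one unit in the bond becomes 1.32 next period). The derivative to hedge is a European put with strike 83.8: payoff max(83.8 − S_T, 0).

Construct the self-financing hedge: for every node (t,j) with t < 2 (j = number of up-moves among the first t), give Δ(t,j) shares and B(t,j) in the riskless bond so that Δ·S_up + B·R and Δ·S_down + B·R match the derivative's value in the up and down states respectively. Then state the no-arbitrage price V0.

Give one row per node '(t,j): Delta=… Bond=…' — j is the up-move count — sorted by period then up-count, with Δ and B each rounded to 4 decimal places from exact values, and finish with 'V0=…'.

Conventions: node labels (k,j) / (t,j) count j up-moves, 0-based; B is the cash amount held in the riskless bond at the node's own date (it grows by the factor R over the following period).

Arbitrage-free pricing uses the up-move probability p* = (R−d)/(u−d) = 0.7656, discounting each step at R = 1.32.
At maturity the claim pays: V(2,0)=47.9772, V(2,1)=20.3548, V(2,2)=0.0000
Node (1,0) S=43.1600: V=(p*·20.3548+(1−p*)·47.9772)/1.32=20.3248; Δ=(20.3548−47.9772)/(63.4452−35.8228)=-1.0000; B=V−Δ·S=63.4848
Node (1,1) S=76.4400: V=(p*·0.0000+(1−p*)·20.3548)/1.32=3.6141; Δ=(0.0000−20.3548)/(112.3668−63.4452)=-0.4161; B=V−Δ·S=35.4185
Node (0,0) S=52.0000: V=(p*·3.6141+(1−p*)·20.3248)/1.32=5.7051; Δ=(3.6141−20.3248)/(76.4400−43.1600)=-0.5021; B=V−Δ·S=31.8156
Sanity check at the root: Δ(0,0)·S0 + B(0,0) reproduces V0 = 5.7051.

(0,0): Delta=-0.5021 Bond=31.8156
(1,0): Delta=-1.0000 Bond=63.4848
(1,1): Delta=-0.4161 Bond=35.4185
V0=5.7051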